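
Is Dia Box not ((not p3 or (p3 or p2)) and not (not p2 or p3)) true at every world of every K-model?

Tableau for the negation not Dia Box not ((not p3 or (p3 or p2)) and not (not p2 or p3)):
1. not Dia Box not ((not p3 or (p3 or p2)) and not (not p2 or p3)), w0
The negation has an open branch (countermodel exists).

Invalid (countermodel exists)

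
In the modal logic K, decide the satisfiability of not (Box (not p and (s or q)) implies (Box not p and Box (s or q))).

No, unsatisfiable

1. not (Box (not p and (s or q)) implies (Box not p and Box (s or q))), w0
2. Box (not p and (s or q)), w0   [neg-implies-rule on 1]
3. not (Box not p and Box (s or q)), w0   [neg-implies-rule on 1]
4. not Box (s or q), w0   [neg-and-rule on 3 (branches; this branch)]
5. not (s or q), w1   [neg-Box-rule on 4: fresh world w1, w0Rw1]
6. not s, w1   [neg-or-rule on 5]
7. not q, w1   [neg-or-rule on 5]
8. not p and (s or q), w1   [Box-rule on 2 via w0Rw1]
9. not p, w1   [and-rule on 8]
10. s or q, w1   [and-rule on 8]
11. q, w1   [or-rule on 10 (branches; this branch)]
Accessibility: w0Rw1
Branch closes: q and not q both at w1.
All branches of the tableau close; one closing branch shown above.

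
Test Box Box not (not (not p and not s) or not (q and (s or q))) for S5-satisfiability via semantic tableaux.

Satisfiable

1. Box Box not (not (not p and not s) or not (q and (s or q))), 0
2. Box not (not (not p and not s) or not (q and (s or q))), 0
3. not (not (not p and not s) or not (q and (s or q))), 0
4. not p and not s, 0
5. q and (s or q), 0
6. not p, 0
7. not s, 0
8. q, 0
9. s or q, 0
Accessibility: 0R0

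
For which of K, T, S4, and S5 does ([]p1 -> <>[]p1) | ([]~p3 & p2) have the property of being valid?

T, S4, S5

T-tableau for the negation ~(([]p1 -> <>[]p1) | ([]~p3 & p2)):
1. ~(([]p1 -> <>[]p1) | ([]~p3 & p2)), 0
2. ~([]p1 -> <>[]p1), 0
3. ~([]~p3 & p2), 0
4. []p1, 0
5. ~<>[]p1, 0
6. p1, 0
7. ~[]p1, 0
8. ~p2, 0
9. ~p1, 1
10. p1, 1
Accessibility: 0R0, 0R1, 1R1
Branch closes: p1 and ~p1 both at 1.
Every branch closes (one shown): valid in T, hence also in S4, S5 (every theorem of T is a theorem of S4 and S5).
K-tableau for the negation ~(([]p1 -> <>[]p1) | ([]~p3 & p2)):
1. ~(([]p1 -> <>[]p1) | ([]~p3 & p2)), 0
2. ~([]p1 -> <>[]p1), 0
3. ~([]~p3 & p2), 0
4. []p1, 0
5. ~<>[]p1, 0
6. ~p2, 0
Complete open branch: countermodel on a K-frame, so not valid in K.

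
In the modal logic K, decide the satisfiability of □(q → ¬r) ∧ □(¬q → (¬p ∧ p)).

1. □(q → ¬r) ∧ □(¬q → (¬p ∧ p)), 0
2. □(q → ¬r), 0
3. □(¬q → (¬p ∧ p)), 0

Satisfiable (open branch found)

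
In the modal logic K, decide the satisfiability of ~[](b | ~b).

1. ~[](b | ~b), u
2. ~(b | ~b), v
3. ~b, v
4. b, v
Accessibility: uRv
Branch closes: b and ~b both at v.
All branches of the tableau close; one closing branch shown above.

No, unsatisfiable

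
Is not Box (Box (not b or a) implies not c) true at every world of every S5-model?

Tableau for the negation Box (Box (not b or a) implies not c):
1. Box (Box (not b or a) implies not c), 0
2. Box (not b or a) implies not c, 0
3. not c, 0
Accessibility: 0R0
The negation has an open branch (countermodel exists).

Not valid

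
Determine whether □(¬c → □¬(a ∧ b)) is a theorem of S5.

Not valid

Tableau for the negation ¬□(¬c → □¬(a ∧ b)):
1. ¬□(¬c → □¬(a ∧ b)), w0
2. ¬(¬c → □¬(a ∧ b)), w1   [¬□-rule on 1: fresh world w1, w0Rw1]
3. ¬c, w1   [¬→-rule on 2]
4. ¬□¬(a ∧ b), w1   [¬→-rule on 2]
5. a ∧ b, w2   [¬□-rule on 4: fresh world w2, w1Rw2]
6. a, w2   [∧-rule on 5]
7. b, w2   [∧-rule on 5]
Accessibility: w0Rw0, w0Rw1, w0Rw2, w1Rw0, w1Rw1, w1Rw2, w2Rw0, w2Rw1, w2Rw2
The negation has an open branch (countermodel exists).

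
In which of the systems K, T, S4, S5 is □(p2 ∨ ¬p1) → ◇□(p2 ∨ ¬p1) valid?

T-tableau for the negation ¬(□(p2 ∨ ¬p1) → ◇□(p2 ∨ ¬p1)):
1. ¬(□(p2 ∨ ¬p1) → ◇□(p2 ∨ ¬p1)), u
2. □(p2 ∨ ¬p1), u   [¬→-rule on 1]
3. ¬◇□(p2 ∨ ¬p1), u   [¬→-rule on 1]
4. p2 ∨ ¬p1, u   [□-rule on 2 via uRu]
5. ¬□(p2 ∨ ¬p1), u   [¬◇-rule on 3 via uRu]
6. ¬p1, u   [∨-rule on 4 (branches; this branch)]
7. ¬(p2 ∨ ¬p1), v   [¬□-rule on 5: fresh world v, uRv]
8. ¬p2, v   [¬∨-rule on 7]
9. p1, v   [¬∨-rule on 7]
10. p2 ∨ ¬p1, v   [□-rule on 2 via uRv]
11. ¬□(p2 ∨ ¬p1), v   [¬◇-rule on 3 via uRv]
12. ¬p1, v   [∨-rule on 10 (branches; this branch)]
Accessibility: uRu, uRv, vRv
Branch closes: p1 and ¬p1 both at v.
Every branch closes (one shown): valid in T, hence also in S4, S5 (every theorem of T is a theorem of S4 and S5).
K-tableau for the negation ¬(□(p2 ∨ ¬p1) → ◇□(p2 ∨ ¬p1)):
1. ¬(□(p2 ∨ ¬p1) → ◇□(p2 ∨ ¬p1)), u
2. □(p2 ∨ ¬p1), u   [¬→-rule on 1]
3. ¬◇□(p2 ∨ ¬p1), u   [¬→-rule on 1]
Complete open branch: countermodel on a K-frame, so not valid in K.

T, S4, S5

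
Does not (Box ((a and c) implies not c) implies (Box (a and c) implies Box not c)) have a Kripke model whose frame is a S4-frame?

Unsatisfiable (every branch closes)

1. not (Box ((a and c) implies not c) implies (Box (a and c) implies Box not c)), u
2. Box ((a and c) implies not c), u
3. not (Box (a and c) implies Box not c), u
4. Box (a and c), u
5. not Box not c, u
6. (a and c) implies not c, u
7. a and c, u
8. a, u
9. c, u
10. not (a and c), u
11. not c, u
Accessibility: uRu
Branch closes: c and not c both at u.
Every branch closes; the branch above is one of them.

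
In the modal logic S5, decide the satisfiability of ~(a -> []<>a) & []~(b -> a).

1. ~(a -> []<>a) & []~(b -> a), u
2. ~(a -> []<>a), u
3. []~(b -> a), u
4. a, u
5. ~[]<>a, u
6. ~(b -> a), u
7. b, u
8. ~a, u
Accessibility: uRu
Branch closes: a and ~a both at u.
All branches of the tableau close; one closing branch shown above.

No, unsatisfiable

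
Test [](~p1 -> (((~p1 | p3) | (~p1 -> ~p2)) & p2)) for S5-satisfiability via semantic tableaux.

Yes, satisfiable

1. [](~p1 -> (((~p1 | p3) | (~p1 -> ~p2)) & p2)), u
2. ~p1 -> (((~p1 | p3) | (~p1 -> ~p2)) & p2), u   [[]-rule on 1 via uRu]
3. ((~p1 | p3) | (~p1 -> ~p2)) & p2, u   [->-rule on 2 (branches; this branch)]
4. (~p1 | p3) | (~p1 -> ~p2), u   [&-rule on 3]
5. p2, u   [&-rule on 3]
6. ~p1 -> ~p2, u   [|-rule on 4 (branches; this branch)]
7. p1, u   [->-rule on 6 (branches; this branch)]
Accessibility: uRu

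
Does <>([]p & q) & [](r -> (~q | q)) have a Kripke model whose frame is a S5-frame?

1. <>([]p & q) & [](r -> (~q | q)), w0
2. <>([]p & q), w0
3. [](r -> (~q | q)), w0
4. r -> (~q | q), w0
5. ~q | q, w0
6. q, w0
7. []p & q, w1
8. []p, w1
9. q, w1
10. r -> (~q | q), w1
11. p, w0
12. p, w1
13. ~q | q, w1
Accessibility: w0Rw0, w0Rw1, w1Rw0, w1Rw1

Yes, satisfiable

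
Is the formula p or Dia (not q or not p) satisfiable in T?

1. p or Dia (not q or not p), u
2. Dia (not q or not p), u
3. not q or not p, v
4. not p, v
Accessibility: uRu, uRv, vRv

Satisfiable (open branch found)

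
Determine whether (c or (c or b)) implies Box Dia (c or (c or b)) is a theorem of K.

Tableau for the negation not ((c or (c or b)) implies Box Dia (c or (c or b))):
1. not ((c or (c or b)) implies Box Dia (c or (c or b))), w0
2. c or (c or b), w0
3. not Box Dia (c or (c or b)), w0
4. c or b, w0
5. b, w0
6. not Dia (c or (c or b)), w1
Accessibility: w0Rw1
The negation has an open branch (countermodel exists).

No, not valid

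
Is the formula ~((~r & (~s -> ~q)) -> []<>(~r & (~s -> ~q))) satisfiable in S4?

Yes, satisfiable

1. ~((~r & (~s -> ~q)) -> []<>(~r & (~s -> ~q))), 0
2. ~r & (~s -> ~q), 0   [~->-rule on 1]
3. ~[]<>(~r & (~s -> ~q)), 0   [~->-rule on 1]
4. ~r, 0   [&-rule on 2]
5. ~s -> ~q, 0   [&-rule on 2]
6. ~q, 0   [->-rule on 5 (branches; this branch)]
7. ~<>(~r & (~s -> ~q)), 1   [~[]-rule on 3: fresh world 1, 0R1]
8. ~(~r & (~s -> ~q)), 1   [~<>-rule on 7 via 1R1]
9. ~(~s -> ~q), 1   [~&-rule on 8 (branches; this branch)]
10. ~s, 1   [~->-rule on 9]
11. q, 1   [~->-rule on 9]
Accessibility: 0R0, 0R1, 1R1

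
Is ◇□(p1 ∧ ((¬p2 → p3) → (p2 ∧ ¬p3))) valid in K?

Not valid

Tableau for the negation ¬◇□(p1 ∧ ((¬p2 → p3) → (p2 ∧ ¬p3))):
1. ¬◇□(p1 ∧ ((¬p2 → p3) → (p2 ∧ ¬p3))), u
The negation has an open branch (countermodel exists).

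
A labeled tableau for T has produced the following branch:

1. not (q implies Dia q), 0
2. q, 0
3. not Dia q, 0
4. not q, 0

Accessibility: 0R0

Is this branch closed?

Yes, closed

Both q and not q appear at 0.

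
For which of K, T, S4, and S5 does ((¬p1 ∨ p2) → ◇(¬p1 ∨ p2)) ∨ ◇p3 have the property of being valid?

K-tableau for the negation ¬(((¬p1 ∨ p2) → ◇(¬p1 ∨ p2)) ∨ ◇p3):
1. ¬(((¬p1 ∨ p2) → ◇(¬p1 ∨ p2)) ∨ ◇p3), w0
2. ¬((¬p1 ∨ p2) → ◇(¬p1 ∨ p2)), w0
3. ¬◇p3, w0
4. ¬p1 ∨ p2, w0
5. ¬◇(¬p1 ∨ p2), w0
6. p2, w0
Complete open branch: countermodel on a K-frame, so not valid in K.
T-tableau for the negation ¬(((¬p1 ∨ p2) → ◇(¬p1 ∨ p2)) ∨ ◇p3):
1. ¬(((¬p1 ∨ p2) → ◇(¬p1 ∨ p2)) ∨ ◇p3), w0
2. ¬((¬p1 ∨ p2) → ◇(¬p1 ∨ p2)), w0
3. ¬◇p3, w0
4. ¬p1 ∨ p2, w0
5. ¬◇(¬p1 ∨ p2), w0
6. ¬p3, w0
7. ¬(¬p1 ∨ p2), w0
8. p1, w0
9. ¬p2, w0
10. p2, w0
Accessibility: w0Rw0
Branch closes: p2 and ¬p2 both at w0.
Every branch closes (one shown): valid in T, hence also in S4, S5 (every theorem of T is a theorem of S4 and S5).

T, S4, S5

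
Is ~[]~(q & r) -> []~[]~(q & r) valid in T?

Invalid (countermodel exists)

Tableau for the negation ~(~[]~(q & r) -> []~[]~(q & r)):
1. ~(~[]~(q & r) -> []~[]~(q & r)), 0
2. ~[]~(q & r), 0
3. ~[]~[]~(q & r), 0
4. q & r, 1
5. q, 1
6. r, 1
7. []~(q & r), 2
8. ~(q & r), 2
9. ~r, 2
Accessibility: 0R0, 0R1, 0R2, 1R1, 2R2
The negation has an open branch (countermodel exists).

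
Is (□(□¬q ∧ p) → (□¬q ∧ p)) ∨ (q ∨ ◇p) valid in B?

Valid in B

Tableau for the negation ¬((□(□¬q ∧ p) → (□¬q ∧ p)) ∨ (q ∨ ◇p)):
1. ¬((□(□¬q ∧ p) → (□¬q ∧ p)) ∨ (q ∨ ◇p)), u
2. ¬(□(□¬q ∧ p) → (□¬q ∧ p)), u   [¬∨-rule on 1]
3. ¬(q ∨ ◇p), u   [¬∨-rule on 1]
4. □(□¬q ∧ p), u   [¬→-rule on 2]
5. ¬(□¬q ∧ p), u   [¬→-rule on 2]
6. ¬q, u   [¬∨-rule on 3]
7. ¬◇p, u   [¬∨-rule on 3]
8. □¬q ∧ p, u   [□-rule on 4 via uRu]
9. □¬q, u   [∧-rule on 8]
10. p, u   [∧-rule on 8]
11. ¬p, u   [¬◇-rule on 7 via uRu]
Accessibility: uRu
Branch closes: p and ¬p both at u.
All branches of the negation close; one closing branch shown above.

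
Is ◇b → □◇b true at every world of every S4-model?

Tableau for the negation ¬(◇b → □◇b):
1. ¬(◇b → □◇b), 0
2. ◇b, 0
3. ¬□◇b, 0
4. b, 1
5. ¬◇b, 2
6. ¬b, 2
Accessibility: 0R0, 0R1, 0R2, 1R1, 2R2
The negation has an open branch (countermodel exists).

Invalid (countermodel exists)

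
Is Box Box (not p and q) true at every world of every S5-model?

Tableau for the negation not Box Box (not p and q):
1. not Box Box (not p and q), 0
2. not Box (not p and q), 1
3. not (not p and q), 2
4. not q, 2
Accessibility: 0R0, 0R1, 0R2, 1R0, 1R1, 1R2, 2R0, 2R1, 2R2
The negation has an open branch (countermodel exists).

Invalid (countermodel exists)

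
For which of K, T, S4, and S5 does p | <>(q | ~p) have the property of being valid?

T-tableau for the negation ~(p | <>(q | ~p)):
1. ~(p | <>(q | ~p)), 0
2. ~p, 0
3. ~<>(q | ~p), 0
4. ~(q | ~p), 0
5. ~q, 0
6. p, 0
Accessibility: 0R0
Branch closes: p and ~p both at 0.
Every branch closes (one shown): valid in T, hence also in S4, S5 (every theorem of T is a theorem of S4 and S5).
K-tableau for the negation ~(p | <>(q | ~p)):
1. ~(p | <>(q | ~p)), 0
2. ~p, 0
3. ~<>(q | ~p), 0
Complete open branch: countermodel on a K-frame, so not valid in K.

T, S4, S5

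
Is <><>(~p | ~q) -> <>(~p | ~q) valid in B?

Invalid (countermodel exists)

Tableau for the negation ~(<><>(~p | ~q) -> <>(~p | ~q)):
1. ~(<><>(~p | ~q) -> <>(~p | ~q)), w0
2. <><>(~p | ~q), w0
3. ~<>(~p | ~q), w0
4. ~(~p | ~q), w0
5. p, w0
6. q, w0
7. <>(~p | ~q), w1
8. ~(~p | ~q), w1
9. p, w1
10. q, w1
11. ~p | ~q, w2
12. ~q, w2
Accessibility: w0Rw0, w0Rw1, w1Rw0, w1Rw1, w1Rw2, w2Rw1, w2Rw2
The negation has an open branch (countermodel exists).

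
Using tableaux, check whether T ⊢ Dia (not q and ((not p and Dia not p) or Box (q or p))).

No, not valid

Tableau for the negation not Dia (not q and ((not p and Dia not p) or Box (q or p))):
1. not Dia (not q and ((not p and Dia not p) or Box (q or p))), w0
2. not (not q and ((not p and Dia not p) or Box (q or p))), w0
3. q, w0
Accessibility: w0Rw0
The negation has an open branch (countermodel exists).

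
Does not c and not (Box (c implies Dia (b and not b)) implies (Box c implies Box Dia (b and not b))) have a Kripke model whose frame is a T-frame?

1. not c and not (Box (c implies Dia (b and not b)) implies (Box c implies Box Dia (b and not b))), u
2. not c, u   [and-rule on 1]
3. not (Box (c implies Dia (b and not b)) implies (Box c implies Box Dia (b and not b))), u   [and-rule on 1]
4. Box (c implies Dia (b and not b)), u   [neg-implies-rule on 3]
5. not (Box c implies Box Dia (b and not b)), u   [neg-implies-rule on 3]
6. Box c, u   [neg-implies-rule on 5]
7. not Box Dia (b and not b), u   [neg-implies-rule on 5]
8. c implies Dia (b and not b), u   [Box-rule on 4 via uRu]
9. c, u   [Box-rule on 6 via uRu]
Accessibility: uRu
Branch closes: c and not c both at u.
(One branch shown.) All branches close.

Unsatisfiable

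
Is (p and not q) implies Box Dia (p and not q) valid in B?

Tableau for the negation not ((p and not q) implies Box Dia (p and not q)):
1. not ((p and not q) implies Box Dia (p and not q)), u
2. p and not q, u
3. not Box Dia (p and not q), u
4. p, u
5. not q, u
6. not Dia (p and not q), v
7. not (p and not q), u
8. not (p and not q), v
9. q, u
Accessibility: uRu, uRv, vRu, vRv
Branch closes: q and not q both at u.
All branches of the negation close; one closing branch shown above.

Valid in B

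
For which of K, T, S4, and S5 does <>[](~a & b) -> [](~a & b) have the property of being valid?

S5-tableau for the negation ~(<>[](~a & b) -> [](~a & b)):
1. ~(<>[](~a & b) -> [](~a & b)), u
2. <>[](~a & b), u   [~->-rule on 1]
3. ~[](~a & b), u   [~->-rule on 1]
4. [](~a & b), v   [<>-rule on 2: fresh world v, uRv]
5. ~a & b, u   [[]-rule on 4 via vRu]
6. ~a, u   [&-rule on 5]
7. b, u   [&-rule on 5]
8. ~a & b, v   [[]-rule on 4 via vRv]
9. ~a, v   [&-rule on 8]
10. b, v   [&-rule on 8]
11. ~(~a & b), w   [~[]-rule on 3: fresh world w, uRw]
12. ~a & b, w   [[]-rule on 4 via vRw]
13. ~a, w   [&-rule on 12]
14. b, w   [&-rule on 12]
15. ~b, w   [~&-rule on 11 (branches; this branch)]
Accessibility: uRu, uRv, uRw, vRu, vRv, vRw, wRu, wRv, wRw
Branch closes: b and ~b both at w.
Every branch closes (one shown): valid in S5.
S4-tableau for the negation ~(<>[](~a & b) -> [](~a & b)):
1. ~(<>[](~a & b) -> [](~a & b)), u
2. <>[](~a & b), u   [~->-rule on 1]
3. ~[](~a & b), u   [~->-rule on 1]
4. [](~a & b), v   [<>-rule on 2: fresh world v, uRv]
5. ~a & b, v   [[]-rule on 4 via vRv]
6. ~a, v   [&-rule on 5]
7. b, v   [&-rule on 5]
8. ~(~a & b), w   [~[]-rule on 3: fresh world w, uRw]
9. ~b, w   [~&-rule on 8 (branches; this branch)]
Accessibility: uRu, uRv, uRw, vRv, wRw
Complete open branch: countermodel on an S4-frame, so not valid in S4, nor in K, T (the same frame is also a K-frame and a T-frame).

S5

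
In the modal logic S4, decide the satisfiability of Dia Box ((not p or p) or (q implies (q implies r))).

1. Dia Box ((not p or p) or (q implies (q implies r))), w0
2. Box ((not p or p) or (q implies (q implies r))), w1
3. (not p or p) or (q implies (q implies r)), w1
4. q implies (q implies r), w1
5. q implies r, w1
6. r, w1
Accessibility: w0Rw0, w0Rw1, w1Rw1

Yes, satisfiable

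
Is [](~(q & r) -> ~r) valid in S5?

No, not valid

Tableau for the negation ~[](~(q & r) -> ~r):
1. ~[](~(q & r) -> ~r), 0
2. ~(~(q & r) -> ~r), 1
3. ~(q & r), 1
4. r, 1
5. ~q, 1
Accessibility: 0R0, 0R1, 1R0, 1R1
The negation has an open branch (countermodel exists).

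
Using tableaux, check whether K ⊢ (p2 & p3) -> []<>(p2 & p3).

No, not valid

Tableau for the negation ~((p2 & p3) -> []<>(p2 & p3)):
1. ~((p2 & p3) -> []<>(p2 & p3)), u
2. p2 & p3, u   [~->-rule on 1]
3. ~[]<>(p2 & p3), u   [~->-rule on 1]
4. p2, u   [&-rule on 2]
5. p3, u   [&-rule on 2]
6. ~<>(p2 & p3), v   [~[]-rule on 3: fresh world v, uRv]
Accessibility: uRv
The negation has an open branch (countermodel exists).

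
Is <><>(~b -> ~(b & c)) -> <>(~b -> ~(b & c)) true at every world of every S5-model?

Yes, valid

Tableau for the negation ~(<><>(~b -> ~(b & c)) -> <>(~b -> ~(b & c))):
1. ~(<><>(~b -> ~(b & c)) -> <>(~b -> ~(b & c))), w0
2. <><>(~b -> ~(b & c)), w0   [~->-rule on 1]
3. ~<>(~b -> ~(b & c)), w0   [~->-rule on 1]
4. ~(~b -> ~(b & c)), w0   [~<>-rule on 3 via w0Rw0]
5. ~b, w0   [~->-rule on 4]
6. b & c, w0   [~->-rule on 4]
7. b, w0   [&-rule on 6]
8. c, w0   [&-rule on 6]
Accessibility: w0Rw0
Branch closes: b and ~b both at w0.
Every branch of the negation's tableau closes; the branch above is one of them.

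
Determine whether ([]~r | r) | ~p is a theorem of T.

Tableau for the negation ~(([]~r | r) | ~p):
1. ~(([]~r | r) | ~p), u
2. ~([]~r | r), u   [~|-rule on 1]
3. p, u   [~|-rule on 1]
4. ~[]~r, u   [~|-rule on 2]
5. ~r, u   [~|-rule on 2]
6. r, v   [~[]-rule on 4: fresh world v, uRv]
Accessibility: uRu, uRv, vRv
The negation has an open branch (countermodel exists).

Invalid (countermodel exists)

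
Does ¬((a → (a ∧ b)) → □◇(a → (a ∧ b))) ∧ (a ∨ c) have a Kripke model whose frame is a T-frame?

1. ¬((a → (a ∧ b)) → □◇(a → (a ∧ b))) ∧ (a ∨ c), u
2. ¬((a → (a ∧ b)) → □◇(a → (a ∧ b))), u
3. a ∨ c, u
4. a → (a ∧ b), u
5. ¬□◇(a → (a ∧ b)), u
6. c, u
7. a ∧ b, u
8. a, u
9. b, u
10. ¬◇(a → (a ∧ b)), v
11. ¬(a → (a ∧ b)), v
12. a, v
13. ¬(a ∧ b), v
14. ¬b, v
Accessibility: uRu, uRv, vRv

Satisfiable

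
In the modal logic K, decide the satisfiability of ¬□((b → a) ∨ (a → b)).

1. ¬□((b → a) ∨ (a → b)), 0
2. ¬((b → a) ∨ (a → b)), 1
3. ¬(b → a), 1
4. ¬(a → b), 1
5. b, 1
6. ¬a, 1
7. a, 1
8. ¬b, 1
Accessibility: 0R1
Branch closes: a and ¬a both at 1.
Every branch closes; the branch above is one of them.

Unsatisfiable (every branch closes)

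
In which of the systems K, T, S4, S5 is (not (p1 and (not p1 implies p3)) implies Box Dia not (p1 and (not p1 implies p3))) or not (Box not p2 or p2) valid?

S5

S4-tableau for the negation not ((not (p1 and (not p1 implies p3)) implies Box Dia not (p1 and (not p1 implies p3))) or not (Box not p2 or p2)):
1. not ((not (p1 and (not p1 implies p3)) implies Box Dia not (p1 and (not p1 implies p3))) or not (Box not p2 or p2)), u
2. not (not (p1 and (not p1 implies p3)) implies Box Dia not (p1 and (not p1 implies p3))), u
3. Box not p2 or p2, u
4. not (p1 and (not p1 implies p3)), u
5. not Box Dia not (p1 and (not p1 implies p3)), u
6. p2, u
7. not (not p1 implies p3), u
8. not p1, u
9. not p3, u
10. not Dia not (p1 and (not p1 implies p3)), v
11. p1 and (not p1 implies p3), v
12. p1, v
13. not p1 implies p3, v
14. p3, v
Accessibility: uRu, uRv, vRv
Complete open branch: countermodel on an S4-frame, so not valid in S4, nor in K, T (the same frame is also a K-frame and a T-frame).
S5-tableau for the negation not ((not (p1 and (not p1 implies p3)) implies Box Dia not (p1 and (not p1 implies p3))) or not (Box not p2 or p2)):
1. not ((not (p1 and (not p1 implies p3)) implies Box Dia not (p1 and (not p1 implies p3))) or not (Box not p2 or p2)), u
2. not (not (p1 and (not p1 implies p3)) implies Box Dia not (p1 and (not p1 implies p3))), u
3. Box not p2 or p2, u
4. not (p1 and (not p1 implies p3)), u
5. not Box Dia not (p1 and (not p1 implies p3)), u
6. Box not p2, u
7. not p2, u
8. not (not p1 implies p3), u
9. not p1, u
10. not p3, u
11. not Dia not (p1 and (not p1 implies p3)), v
12. not p2, v
13. p1 and (not p1 implies p3), u
14. p1, u
15. not p1 implies p3, u
Accessibility: uRu, uRv, vRu, vRv
Branch closes: p1 and not p1 both at u.
Every branch closes (one shown): valid in S5.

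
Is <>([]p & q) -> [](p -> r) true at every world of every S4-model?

Tableau for the negation ~(<>([]p & q) -> [](p -> r)):
1. ~(<>([]p & q) -> [](p -> r)), w0
2. <>([]p & q), w0
3. ~[](p -> r), w0
4. []p & q, w1
5. []p, w1
6. q, w1
7. p, w1
8. ~(p -> r), w2
9. p, w2
10. ~r, w2
Accessibility: w0Rw0, w0Rw1, w0Rw2, w1Rw1, w2Rw2
The negation has an open branch (countermodel exists).

Not valid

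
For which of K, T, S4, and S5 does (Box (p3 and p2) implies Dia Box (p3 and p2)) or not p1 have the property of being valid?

T, S4, S5

T-tableau for the negation not ((Box (p3 and p2) implies Dia Box (p3 and p2)) or not p1):
1. not ((Box (p3 and p2) implies Dia Box (p3 and p2)) or not p1), w0
2. not (Box (p3 and p2) implies Dia Box (p3 and p2)), w0   [neg-or-rule on 1]
3. p1, w0   [neg-or-rule on 1]
4. Box (p3 and p2), w0   [neg-implies-rule on 2]
5. not Dia Box (p3 and p2), w0   [neg-implies-rule on 2]
6. p3 and p2, w0   [Box-rule on 4 via w0Rw0]
7. p3, w0   [and-rule on 6]
8. p2, w0   [and-rule on 6]
9. not Box (p3 and p2), w0   [neg-Dia-rule on 5 via w0Rw0]
10. not (p3 and p2), w1   [neg-Box-rule on 9: fresh world w1, w0Rw1]
11. p3 and p2, w1   [Box-rule on 4 via w0Rw1]
12. p3, w1   [and-rule on 11]
13. p2, w1   [and-rule on 11]
14. not Box (p3 and p2), w1   [neg-Dia-rule on 5 via w0Rw1]
15. not p2, w1   [neg-and-rule on 10 (branches; this branch)]
Accessibility: w0Rw0, w0Rw1, w1Rw1
Branch closes: p2 and not p2 both at w1.
Every branch closes (one shown): valid in T, hence also in S4, S5 (every theorem of T is a theorem of S4 and S5).
K-tableau for the negation not ((Box (p3 and p2) implies Dia Box (p3 and p2)) or not p1):
1. not ((Box (p3 and p2) implies Dia Box (p3 and p2)) or not p1), w0
2. not (Box (p3 and p2) implies Dia Box (p3 and p2)), w0   [neg-or-rule on 1]
3. p1, w0   [neg-or-rule on 1]
4. Box (p3 and p2), w0   [neg-implies-rule on 2]
5. not Dia Box (p3 and p2), w0   [neg-implies-rule on 2]
Complete open branch: countermodel on a K-frame, so not valid in K.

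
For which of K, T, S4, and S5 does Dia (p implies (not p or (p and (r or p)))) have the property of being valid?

K-tableau for the negation not Dia (p implies (not p or (p and (r or p)))):
1. not Dia (p implies (not p or (p and (r or p)))), u
Complete open branch: countermodel on a K-frame, so not valid in K.
T-tableau for the negation not Dia (p implies (not p or (p and (r or p)))):
1. not Dia (p implies (not p or (p and (r or p)))), u
2. not (p implies (not p or (p and (r or p)))), u
3. p, u
4. not (not p or (p and (r or p))), u
5. not (p and (r or p)), u
6. not (r or p), u
7. not r, u
8. not p, u
Accessibility: uRu
Branch closes: p and not p both at u.
Every branch closes (one shown): valid in T, hence also in S4, S5 (every theorem of T is a theorem of S4 and S5).

T, S4, S5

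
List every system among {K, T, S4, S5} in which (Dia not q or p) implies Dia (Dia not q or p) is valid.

T, S4, S5

T-tableau for the negation not ((Dia not q or p) implies Dia (Dia not q or p)):
1. not ((Dia not q or p) implies Dia (Dia not q or p)), 0
2. Dia not q or p, 0
3. not Dia (Dia not q or p), 0
4. not (Dia not q or p), 0
5. not Dia not q, 0
6. not p, 0
7. q, 0
8. Dia not q, 0
9. not q, 1
10. not (Dia not q or p), 1
11. not Dia not q, 1
12. not p, 1
13. q, 1
Accessibility: 0R0, 0R1, 1R1
Branch closes: q and not q both at 1.
Every branch closes (one shown): valid in T, hence also in S4, S5 (every theorem of T is a theorem of S4 and S5).
K-tableau for the negation not ((Dia not q or p) implies Dia (Dia not q or p)):
1. not ((Dia not q or p) implies Dia (Dia not q or p)), 0
2. Dia not q or p, 0
3. not Dia (Dia not q or p), 0
4. p, 0
Complete open branch: countermodel on a K-frame, so not valid in K.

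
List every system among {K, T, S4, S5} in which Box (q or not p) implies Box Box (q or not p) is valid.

S4, S5

T-tableau for the negation not (Box (q or not p) implies Box Box (q or not p)):
1. not (Box (q or not p) implies Box Box (q or not p)), u
2. Box (q or not p), u
3. not Box Box (q or not p), u
4. q or not p, u
5. not p, u
6. not Box (q or not p), v
7. q or not p, v
8. not p, v
9. not (q or not p), w
10. not q, w
11. p, w
Accessibility: uRu, uRv, vRv, vRw, wRw
Complete open branch: countermodel on a T-frame, so not valid in T, nor in K (the same frame is also a K-frame).
S4-tableau for the negation not (Box (q or not p) implies Box Box (q or not p)):
1. not (Box (q or not p) implies Box Box (q or not p)), u
2. Box (q or not p), u
3. not Box Box (q or not p), u
4. q or not p, u
5. not p, u
6. not Box (q or not p), v
7. q or not p, v
8. not p, v
9. not (q or not p), w
10. not q, w
11. p, w
12. q or not p, w
13. not p, w
Accessibility: uRu, uRv, uRw, vRv, vRw, wRw
Branch closes: p and not p both at w.
Every branch closes (one shown): valid in S4, hence also in S5 (every theorem of S4 is a theorem of S5).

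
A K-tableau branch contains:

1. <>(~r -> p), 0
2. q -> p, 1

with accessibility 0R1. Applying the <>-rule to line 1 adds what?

a fresh world 2 with 0R2, and ~r -> p at 2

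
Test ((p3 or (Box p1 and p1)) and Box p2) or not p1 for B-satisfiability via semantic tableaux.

Satisfiable (open branch found)

1. ((p3 or (Box p1 and p1)) and Box p2) or not p1, 0
2. not p1, 0   [or-rule on 1 (branches; this branch)]
Accessibility: 0R0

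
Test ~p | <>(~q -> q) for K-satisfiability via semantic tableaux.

1. ~p | <>(~q -> q), u
2. <>(~q -> q), u
3. ~q -> q, v
4. q, v
Accessibility: uRv

Yes, satisfiable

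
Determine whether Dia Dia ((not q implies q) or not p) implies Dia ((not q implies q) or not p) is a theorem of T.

Not valid

Tableau for the negation not (Dia Dia ((not q implies q) or not p) implies Dia ((not q implies q) or not p)):
1. not (Dia Dia ((not q implies q) or not p) implies Dia ((not q implies q) or not p)), u
2. Dia Dia ((not q implies q) or not p), u
3. not Dia ((not q implies q) or not p), u
4. not ((not q implies q) or not p), u
5. not (not q implies q), u
6. p, u
7. not q, u
8. Dia ((not q implies q) or not p), v
9. not ((not q implies q) or not p), v
10. not (not q implies q), v
11. p, v
12. not q, v
13. (not q implies q) or not p, w
14. not p, w
Accessibility: uRu, uRv, vRv, vRw, wRw
The negation has an open branch (countermodel exists).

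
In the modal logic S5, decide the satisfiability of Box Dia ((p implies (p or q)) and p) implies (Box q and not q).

Satisfiable

1. Box Dia ((p implies (p or q)) and p) implies (Box q and not q), w0
2. not Box Dia ((p implies (p or q)) and p), w0   [implies-rule on 1 (branches; this branch)]
3. not Dia ((p implies (p or q)) and p), w1   [neg-Box-rule on 2: fresh world w1, w0Rw1]
4. not ((p implies (p or q)) and p), w0   [neg-Dia-rule on 3 via w1Rw0]
5. not ((p implies (p or q)) and p), w1   [neg-Dia-rule on 3 via w1Rw1]
6. not p, w0   [neg-and-rule on 4 (branches; this branch)]
7. not p, w1   [neg-and-rule on 5 (branches; this branch)]
Accessibility: w0Rw0, w0Rw1, w1Rw0, w1Rw1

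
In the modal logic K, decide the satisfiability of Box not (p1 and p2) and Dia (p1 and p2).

1. Box not (p1 and p2) and Dia (p1 and p2), 0
2. Box not (p1 and p2), 0
3. Dia (p1 and p2), 0
4. p1 and p2, 1
5. p1, 1
6. p2, 1
7. not (p1 and p2), 1
8. not p2, 1
Accessibility: 0R1
Branch closes: p2 and not p2 both at 1.
All branches of the tableau close; one closing branch shown above.

Unsatisfiable (every branch closes)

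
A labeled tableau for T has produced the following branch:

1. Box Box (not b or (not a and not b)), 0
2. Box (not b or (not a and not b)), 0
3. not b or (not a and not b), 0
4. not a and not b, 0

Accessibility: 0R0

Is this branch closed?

There is no literal clash: for every atom and world, at most one sign appears.

No, open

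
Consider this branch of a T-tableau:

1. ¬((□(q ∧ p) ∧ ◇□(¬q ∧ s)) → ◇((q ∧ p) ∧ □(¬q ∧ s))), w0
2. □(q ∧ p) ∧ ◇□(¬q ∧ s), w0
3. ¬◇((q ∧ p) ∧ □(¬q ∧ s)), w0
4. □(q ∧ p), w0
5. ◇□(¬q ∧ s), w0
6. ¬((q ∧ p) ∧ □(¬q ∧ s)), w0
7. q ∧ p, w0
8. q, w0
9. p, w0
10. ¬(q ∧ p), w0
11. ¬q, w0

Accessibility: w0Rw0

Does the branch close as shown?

Both q and ¬q appear at w0.

Closed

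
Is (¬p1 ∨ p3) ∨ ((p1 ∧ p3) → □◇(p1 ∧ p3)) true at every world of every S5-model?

Tableau for the negation ¬((¬p1 ∨ p3) ∨ ((p1 ∧ p3) → □◇(p1 ∧ p3))):
1. ¬((¬p1 ∨ p3) ∨ ((p1 ∧ p3) → □◇(p1 ∧ p3))), u
2. ¬(¬p1 ∨ p3), u   [¬∨-rule on 1]
3. ¬((p1 ∧ p3) → □◇(p1 ∧ p3)), u   [¬∨-rule on 1]
4. p1, u   [¬∨-rule on 2]
5. ¬p3, u   [¬∨-rule on 2]
6. p1 ∧ p3, u   [¬→-rule on 3]
7. ¬□◇(p1 ∧ p3), u   [¬→-rule on 3]
8. p3, u   [∧-rule on 6]
Accessibility: uRu
Branch closes: p3 and ¬p3 both at u.
All branches of the negation close; one closing branch shown above.

Yes, valid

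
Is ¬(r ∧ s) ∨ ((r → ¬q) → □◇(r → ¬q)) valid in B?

Valid in B

Tableau for the negation ¬(¬(r ∧ s) ∨ ((r → ¬q) → □◇(r → ¬q))):
1. ¬(¬(r ∧ s) ∨ ((r → ¬q) → □◇(r → ¬q))), u
2. r ∧ s, u
3. ¬((r → ¬q) → □◇(r → ¬q)), u
4. r, u
5. s, u
6. r → ¬q, u
7. ¬□◇(r → ¬q), u
8. ¬q, u
9. ¬◇(r → ¬q), v
10. ¬(r → ¬q), u
11. q, u
Accessibility: uRu, uRv, vRu, vRv
Branch closes: q and ¬q both at u.
All branches of the negation close; one closing branch shown above.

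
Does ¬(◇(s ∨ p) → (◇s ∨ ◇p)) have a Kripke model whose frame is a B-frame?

1. ¬(◇(s ∨ p) → (◇s ∨ ◇p)), u
2. ◇(s ∨ p), u
3. ¬(◇s ∨ ◇p), u
4. ¬◇s, u
5. ¬◇p, u
6. ¬s, u
7. ¬p, u
8. s ∨ p, v
9. ¬s, v
10. ¬p, v
11. p, v
Accessibility: uRu, uRv, vRu, vRv
Branch closes: p and ¬p both at v.
All branches of the tableau close; one closing branch shown above.

No, unsatisfiable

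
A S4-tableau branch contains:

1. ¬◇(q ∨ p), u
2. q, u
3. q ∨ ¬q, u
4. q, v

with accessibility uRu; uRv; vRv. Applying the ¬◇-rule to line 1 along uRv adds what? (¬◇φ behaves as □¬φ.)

¬(q ∨ p), v

¬◇φ behaves as □¬φ: propagate the negated body to each accessible world.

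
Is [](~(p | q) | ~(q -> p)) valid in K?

Tableau for the negation ~[](~(p | q) | ~(q -> p)):
1. ~[](~(p | q) | ~(q -> p)), 0
2. ~(~(p | q) | ~(q -> p)), 1   [~[]-rule on 1: fresh world 1, 0R1]
3. p | q, 1   [~|-rule on 2]
4. q -> p, 1   [~|-rule on 2]
5. q, 1   [|-rule on 3 (branches; this branch)]
6. p, 1   [->-rule on 4 (branches; this branch)]
Accessibility: 0R1
The negation has an open branch (countermodel exists).

Not valid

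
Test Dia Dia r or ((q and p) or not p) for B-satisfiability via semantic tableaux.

Yes, satisfiable

1. Dia Dia r or ((q and p) or not p), w0
2. (q and p) or not p, w0
3. not p, w0
Accessibility: w0Rw0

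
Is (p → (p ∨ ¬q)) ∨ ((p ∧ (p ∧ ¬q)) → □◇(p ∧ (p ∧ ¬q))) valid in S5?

Tableau for the negation ¬((p → (p ∨ ¬q)) ∨ ((p ∧ (p ∧ ¬q)) → □◇(p ∧ (p ∧ ¬q)))):
1. ¬((p → (p ∨ ¬q)) ∨ ((p ∧ (p ∧ ¬q)) → □◇(p ∧ (p ∧ ¬q)))), w0
2. ¬(p → (p ∨ ¬q)), w0
3. ¬((p ∧ (p ∧ ¬q)) → □◇(p ∧ (p ∧ ¬q))), w0
4. p, w0
5. ¬(p ∨ ¬q), w0
6. p ∧ (p ∧ ¬q), w0
7. ¬□◇(p ∧ (p ∧ ¬q)), w0
8. ¬p, w0
9. q, w0
Accessibility: w0Rw0
Branch closes: p and ¬p both at w0.
Every branch of the negation's tableau closes; the branch above is one of them.

Valid in S5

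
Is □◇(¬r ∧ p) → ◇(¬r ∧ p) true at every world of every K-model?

Tableau for the negation ¬(□◇(¬r ∧ p) → ◇(¬r ∧ p)):
1. ¬(□◇(¬r ∧ p) → ◇(¬r ∧ p)), 0
2. □◇(¬r ∧ p), 0
3. ¬◇(¬r ∧ p), 0
The negation has an open branch (countermodel exists).

Invalid (countermodel exists)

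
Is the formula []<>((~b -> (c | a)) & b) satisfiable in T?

Yes, satisfiable

1. []<>((~b -> (c | a)) & b), w0
2. <>((~b -> (c | a)) & b), w0   [[]-rule on 1 via w0Rw0]
3. (~b -> (c | a)) & b, w1   [<>-rule on 2: fresh world w1, w0Rw1]
4. ~b -> (c | a), w1   [&-rule on 3]
5. b, w1   [&-rule on 3]
6. <>((~b -> (c | a)) & b), w1   [[]-rule on 1 via w0Rw1]
7. c | a, w1   [->-rule on 4 (branches; this branch)]
8. a, w1   [|-rule on 7 (branches; this branch)]
9. (~b -> (c | a)) & b, w2   [<>-rule on 6: fresh world w2, w1Rw2]
10. ~b -> (c | a), w2   [&-rule on 9]
11. b, w2   [&-rule on 9]
12. c | a, w2   [->-rule on 10 (branches; this branch)]
13. a, w2   [|-rule on 12 (branches; this branch)]
Accessibility: w0Rw0, w0Rw1, w1Rw1, w1Rw2, w2Rw2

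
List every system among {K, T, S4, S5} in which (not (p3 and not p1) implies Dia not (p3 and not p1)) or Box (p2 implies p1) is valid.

T, S4, S5

T-tableau for the negation not ((not (p3 and not p1) implies Dia not (p3 and not p1)) or Box (p2 implies p1)):
1. not ((not (p3 and not p1) implies Dia not (p3 and not p1)) or Box (p2 implies p1)), w0
2. not (not (p3 and not p1) implies Dia not (p3 and not p1)), w0
3. not Box (p2 implies p1), w0
4. not (p3 and not p1), w0
5. not Dia not (p3 and not p1), w0
6. p3 and not p1, w0
7. p3, w0
8. not p1, w0
9. p1, w0
Accessibility: w0Rw0
Branch closes: p1 and not p1 both at w0.
Every branch closes (one shown): valid in T, hence also in S4, S5 (every theorem of T is a theorem of S4 and S5).
K-tableau for the negation not ((not (p3 and not p1) implies Dia not (p3 and not p1)) or Box (p2 implies p1)):
1. not ((not (p3 and not p1) implies Dia not (p3 and not p1)) or Box (p2 implies p1)), w0
2. not (not (p3 and not p1) implies Dia not (p3 and not p1)), w0
3. not Box (p2 implies p1), w0
4. not (p3 and not p1), w0
5. not Dia not (p3 and not p1), w0
6. p1, w0
7. not (p2 implies p1), w1
8. p2, w1
9. not p1, w1
10. p3 and not p1, w1
11. p3, w1
Accessibility: w0Rw1
Complete open branch: countermodel on a K-frame, so not valid in K.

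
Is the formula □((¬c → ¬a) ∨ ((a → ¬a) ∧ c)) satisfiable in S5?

1. □((¬c → ¬a) ∨ ((a → ¬a) ∧ c)), u
2. (¬c → ¬a) ∨ ((a → ¬a) ∧ c), u   [□-rule on 1 via uRu]
3. (a → ¬a) ∧ c, u   [∨-rule on 2 (branches; this branch)]
4. a → ¬a, u   [∧-rule on 3]
5. c, u   [∧-rule on 3]
6. ¬a, u   [→-rule on 4 (branches; this branch)]
Accessibility: uRu

Yes, satisfiable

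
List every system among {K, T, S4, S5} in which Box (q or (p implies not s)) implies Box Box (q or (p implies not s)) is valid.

S4, S5

T-tableau for the negation not (Box (q or (p implies not s)) implies Box Box (q or (p implies not s))):
1. not (Box (q or (p implies not s)) implies Box Box (q or (p implies not s))), u
2. Box (q or (p implies not s)), u
3. not Box Box (q or (p implies not s)), u
4. q or (p implies not s), u
5. p implies not s, u
6. not s, u
7. not Box (q or (p implies not s)), v
8. q or (p implies not s), v
9. p implies not s, v
10. not s, v
11. not (q or (p implies not s)), w
12. not q, w
13. not (p implies not s), w
14. p, w
15. s, w
Accessibility: uRu, uRv, vRv, vRw, wRw
Complete open branch: countermodel on a T-frame, so not valid in T, nor in K (the same frame is also a K-frame).
S4-tableau for the negation not (Box (q or (p implies not s)) implies Box Box (q or (p implies not s))):
1. not (Box (q or (p implies not s)) implies Box Box (q or (p implies not s))), u
2. Box (q or (p implies not s)), u
3. not Box Box (q or (p implies not s)), u
4. q or (p implies not s), u
5. p implies not s, u
6. not s, u
7. not Box (q or (p implies not s)), v
8. q or (p implies not s), v
9. p implies not s, v
10. not s, v
11. not (q or (p implies not s)), w
12. not q, w
13. not (p implies not s), w
14. p, w
15. s, w
16. q or (p implies not s), w
17. p implies not s, w
18. not s, w
Accessibility: uRu, uRv, uRw, vRv, vRw, wRw
Branch closes: s and not s both at w.
Every branch closes (one shown): valid in S4, hence also in S5 (every theorem of S4 is a theorem of S5).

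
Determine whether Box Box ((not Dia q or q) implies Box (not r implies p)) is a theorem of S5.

Tableau for the negation not Box Box ((not Dia q or q) implies Box (not r implies p)):
1. not Box Box ((not Dia q or q) implies Box (not r implies p)), 0
2. not Box ((not Dia q or q) implies Box (not r implies p)), 1
3. not ((not Dia q or q) implies Box (not r implies p)), 2
4. not Dia q or q, 2
5. not Box (not r implies p), 2
6. q, 2
7. not (not r implies p), 3
8. not r, 3
9. not p, 3
Accessibility: 0R0, 0R1, 0R2, 0R3, 1R0, 1R1, 1R2, 1R3, 2R0, 2R1, 2R2, 2R3, 3R0, 3R1, 3R2, 3R3
The negation has an open branch (countermodel exists).

Invalid (countermodel exists)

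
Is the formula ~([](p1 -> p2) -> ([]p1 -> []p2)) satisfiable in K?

Unsatisfiable

1. ~([](p1 -> p2) -> ([]p1 -> []p2)), 0
2. [](p1 -> p2), 0
3. ~([]p1 -> []p2), 0
4. []p1, 0
5. ~[]p2, 0
6. ~p2, 1
7. p1 -> p2, 1
8. p1, 1
9. p2, 1
Accessibility: 0R1
Branch closes: p2 and ~p2 both at 1.
(One branch shown.) All branches close.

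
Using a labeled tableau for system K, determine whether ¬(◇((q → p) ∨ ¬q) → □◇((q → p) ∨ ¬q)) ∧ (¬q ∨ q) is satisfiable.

Yes, satisfiable

1. ¬(◇((q → p) ∨ ¬q) → □◇((q → p) ∨ ¬q)) ∧ (¬q ∨ q), w0
2. ¬(◇((q → p) ∨ ¬q) → □◇((q → p) ∨ ¬q)), w0   [∧-rule on 1]
3. ¬q ∨ q, w0   [∧-rule on 1]
4. ◇((q → p) ∨ ¬q), w0   [¬→-rule on 2]
5. ¬□◇((q → p) ∨ ¬q), w0   [¬→-rule on 2]
6. q, w0   [∨-rule on 3 (branches; this branch)]
7. (q → p) ∨ ¬q, w1   [◇-rule on 4: fresh world w1, w0Rw1]
8. ¬q, w1   [∨-rule on 7 (branches; this branch)]
9. ¬◇((q → p) ∨ ¬q), w2   [¬□-rule on 5: fresh world w2, w0Rw2]
Accessibility: w0Rw1, w0Rw2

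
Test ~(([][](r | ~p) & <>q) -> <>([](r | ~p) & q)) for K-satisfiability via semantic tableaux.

1. ~(([][](r | ~p) & <>q) -> <>([](r | ~p) & q)), u
2. [][](r | ~p) & <>q, u
3. ~<>([](r | ~p) & q), u
4. [][](r | ~p), u
5. <>q, u
6. q, v
7. ~([](r | ~p) & q), v
8. [](r | ~p), v
9. ~[](r | ~p), v
10. ~(r | ~p), w
11. ~r, w
12. p, w
13. r | ~p, w
14. ~p, w
Accessibility: uRv, vRw
Branch closes: p and ~p both at w.
Every branch closes; the branch above is one of them.

Unsatisfiable (every branch closes)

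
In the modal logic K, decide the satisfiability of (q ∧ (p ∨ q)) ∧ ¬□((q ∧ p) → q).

No, unsatisfiable

1. (q ∧ (p ∨ q)) ∧ ¬□((q ∧ p) → q), 0
2. q ∧ (p ∨ q), 0
3. ¬□((q ∧ p) → q), 0
4. q, 0
5. p ∨ q, 0
6. ¬((q ∧ p) → q), 1
7. q ∧ p, 1
8. ¬q, 1
9. q, 1
10. p, 1
Accessibility: 0R1
Branch closes: q and ¬q both at 1.
All branches of the tableau close; one closing branch shown above.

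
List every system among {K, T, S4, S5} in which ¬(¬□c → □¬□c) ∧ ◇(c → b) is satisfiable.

K, T, S4

S5-tableau for the formula:
1. ¬(¬□c → □¬□c) ∧ ◇(c → b), w0
2. ¬(¬□c → □¬□c), w0
3. ◇(c → b), w0
4. ¬□c, w0
5. ¬□¬□c, w0
6. c → b, w1
7. b, w1
8. ¬c, w2
9. □c, w3
10. c, w0
11. c, w1
12. c, w2
Accessibility: w0Rw0, w0Rw1, w0Rw2, w0Rw3, w1Rw0, w1Rw1, w1Rw2, w1Rw3, w2Rw0, w2Rw1, w2Rw2, w2Rw3, w3Rw0, w3Rw1, w3Rw2, w3Rw3
Branch closes: c and ¬c both at w2.
Every branch closes (one shown): unsatisfiable in S5.
S4-tableau for the formula:
1. ¬(¬□c → □¬□c) ∧ ◇(c → b), w0
2. ¬(¬□c → □¬□c), w0
3. ◇(c → b), w0
4. ¬□c, w0
5. ¬□¬□c, w0
6. c → b, w1
7. b, w1
8. ¬c, w2
9. □c, w3
10. c, w3
Accessibility: w0Rw0, w0Rw1, w0Rw2, w0Rw3, w1Rw1, w2Rw2, w3Rw3
Complete open branch: satisfiable in S4, hence also in K, T (this S4-model is also a K-model and a T-model).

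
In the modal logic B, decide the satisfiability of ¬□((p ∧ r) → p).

Unsatisfiable (every branch closes)

1. ¬□((p ∧ r) → p), w0
2. ¬((p ∧ r) → p), w1   [¬□-rule on 1: fresh world w1, w0Rw1]
3. p ∧ r, w1   [¬→-rule on 2]
4. ¬p, w1   [¬→-rule on 2]
5. p, w1   [∧-rule on 3]
6. r, w1   [∧-rule on 3]
Accessibility: w0Rw0, w0Rw1, w1Rw0, w1Rw1
Branch closes: p and ¬p both at w1.
All branches of the tableau close; one closing branch shown above.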